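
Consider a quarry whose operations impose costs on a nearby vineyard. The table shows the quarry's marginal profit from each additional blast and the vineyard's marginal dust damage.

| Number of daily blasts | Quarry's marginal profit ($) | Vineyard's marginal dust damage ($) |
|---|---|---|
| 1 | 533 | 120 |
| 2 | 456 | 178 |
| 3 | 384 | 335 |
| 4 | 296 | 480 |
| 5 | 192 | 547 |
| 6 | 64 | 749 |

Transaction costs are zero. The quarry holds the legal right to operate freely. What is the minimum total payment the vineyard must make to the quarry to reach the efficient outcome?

Left alone the quarry would choose level 6 (marginal profit stays positive).
Efficient level: k* = 3 (marginal profit ≥ marginal dust damage through 3).
The vineyard must at least cover the quarry's forgone profit from cutting 6→3: 296 + 192 + 64 = 552.

$552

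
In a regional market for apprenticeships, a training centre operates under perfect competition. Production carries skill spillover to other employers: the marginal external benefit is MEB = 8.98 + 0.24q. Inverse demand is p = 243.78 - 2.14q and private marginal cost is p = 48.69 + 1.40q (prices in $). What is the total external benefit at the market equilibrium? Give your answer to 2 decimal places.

Market equilibrium (private): 48.69 + 1.40q = 243.78 - 2.14q → q_m = 55.1102.
Total external benefit = ∫₀^{q_m} (8.98 + 0.24q) dq = 8.98×55.1102 + ½×0.24×55.1102² = 859.3457.

$859.35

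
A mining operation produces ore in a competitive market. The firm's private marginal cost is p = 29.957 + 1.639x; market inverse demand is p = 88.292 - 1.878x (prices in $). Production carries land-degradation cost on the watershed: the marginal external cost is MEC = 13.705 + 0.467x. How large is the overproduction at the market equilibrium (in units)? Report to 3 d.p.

Market equilibrium (private): 29.957 + 1.639x = 88.292 - 1.878x → x_m = 16.5866.
Social marginal cost = private MC + MEC = 43.662 + 2.106x.
Set SMC = demand: 43.662 + 2.106x = 88.292 - 1.878x → x* = 11.2023.
Gap = |16.5866 − 11.2023| = 5.3843.

5.384 units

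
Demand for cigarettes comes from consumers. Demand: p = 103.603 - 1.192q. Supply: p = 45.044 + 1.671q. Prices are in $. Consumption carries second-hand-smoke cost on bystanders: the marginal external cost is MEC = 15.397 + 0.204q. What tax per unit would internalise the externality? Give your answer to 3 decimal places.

tax = $18.268 per unit

Social marginal benefit = demand − MEC = 88.206 - 1.396q.
Set SMB = MC: 88.206 - 1.396q = 45.044 + 1.671q → q* = 14.0730.
The Pigouvian tax equals MEC at q*: 15.397 + 0.204×14.0730 = 18.2679.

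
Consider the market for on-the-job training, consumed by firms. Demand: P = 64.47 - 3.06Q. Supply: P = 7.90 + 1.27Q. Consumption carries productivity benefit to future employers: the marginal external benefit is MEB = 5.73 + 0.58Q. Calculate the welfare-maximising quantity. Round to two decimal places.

Q* = 16.61

Social marginal benefit = demand + MEB = 70.20 - 2.48Q.
Set SMB = MC: 70.20 - 2.48Q = 7.90 + 1.27Q → Q* = 16.6133.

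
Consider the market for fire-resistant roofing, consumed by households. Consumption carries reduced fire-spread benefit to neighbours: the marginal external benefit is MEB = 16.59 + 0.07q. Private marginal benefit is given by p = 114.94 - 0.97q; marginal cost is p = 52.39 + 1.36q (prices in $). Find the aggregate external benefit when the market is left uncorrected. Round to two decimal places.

Market equilibrium (private): 52.39 + 1.36q = 114.94 - 0.97q → q_m = 26.8455.
Total external benefit = ∫₀^{q_m} (16.59 + 0.07q) dq = 16.59×26.8455 + ½×0.07×26.8455² = 470.5907.

$470.59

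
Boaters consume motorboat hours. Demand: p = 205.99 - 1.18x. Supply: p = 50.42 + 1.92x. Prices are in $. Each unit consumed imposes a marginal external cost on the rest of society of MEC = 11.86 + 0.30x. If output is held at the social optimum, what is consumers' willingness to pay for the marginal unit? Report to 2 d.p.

P = $156.11

Social marginal benefit = demand − MEC = 194.13 - 1.48x.
Set SMB = MC: 194.13 - 1.48x = 50.42 + 1.92x → x* = 42.2676.
Consumer price on the demand curve at x*: 205.99 − 1.18×42.2676 = 156.1142.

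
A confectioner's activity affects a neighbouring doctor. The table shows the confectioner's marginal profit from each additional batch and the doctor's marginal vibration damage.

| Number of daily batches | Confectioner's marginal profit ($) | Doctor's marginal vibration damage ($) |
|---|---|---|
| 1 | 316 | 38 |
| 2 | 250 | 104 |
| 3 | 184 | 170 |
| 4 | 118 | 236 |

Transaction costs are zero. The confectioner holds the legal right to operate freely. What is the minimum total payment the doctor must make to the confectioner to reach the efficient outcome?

$118

Left alone the confectioner would choose level 4 (marginal profit stays positive).
Efficient level: k* = 3 (marginal profit ≥ marginal vibration damage through 3).
The doctor must at least cover the confectioner's forgone profit from cutting 4→3: 118 = 118.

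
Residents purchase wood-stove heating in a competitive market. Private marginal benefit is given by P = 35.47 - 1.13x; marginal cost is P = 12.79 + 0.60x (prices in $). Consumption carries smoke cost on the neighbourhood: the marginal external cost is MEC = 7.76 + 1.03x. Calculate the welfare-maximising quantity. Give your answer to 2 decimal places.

Social marginal benefit = demand − MEC = 27.71 - 2.16x.
Set SMB = MC: 27.71 - 2.16x = 12.79 + 0.60x → x* = 5.4058.

x* = 5.41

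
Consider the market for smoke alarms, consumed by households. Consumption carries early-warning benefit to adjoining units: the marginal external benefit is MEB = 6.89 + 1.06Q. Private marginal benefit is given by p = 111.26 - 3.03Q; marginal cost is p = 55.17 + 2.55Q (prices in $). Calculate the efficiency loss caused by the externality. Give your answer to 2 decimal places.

DWL = $34.05

Market equilibrium (private): 55.17 + 2.55Q = 111.26 - 3.03Q → Q_m = 10.0520.
Social marginal benefit = demand + MEB = 118.15 - 1.97Q.
Set SMB = MC: 118.15 - 1.97Q = 55.17 + 2.55Q → Q* = 13.9336.
Between Q* and Q_m the wedge SMB − MC runs linearly from 0 to MEB(Q_m), so the loss is a triangle.
DWL = ½ × 3.8816 × 17.5451 = 34.0515.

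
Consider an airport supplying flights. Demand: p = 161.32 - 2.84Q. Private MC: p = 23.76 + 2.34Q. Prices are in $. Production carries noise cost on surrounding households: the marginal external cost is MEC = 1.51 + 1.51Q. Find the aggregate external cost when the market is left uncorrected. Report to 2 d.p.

$572.54

Market equilibrium (private): 23.76 + 2.34Q = 161.32 - 2.84Q → Q_m = 26.5560.
Total external cost = ∫₀^{Q_m} (1.51 + 1.51Q) dQ = 1.51×26.5560 + ½×1.51×26.5560² = 572.5415.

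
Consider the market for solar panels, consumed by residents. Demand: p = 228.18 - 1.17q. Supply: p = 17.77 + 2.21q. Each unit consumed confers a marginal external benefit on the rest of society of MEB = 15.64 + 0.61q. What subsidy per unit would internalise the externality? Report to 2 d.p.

Social marginal benefit = demand + MEB = 243.82 - 0.56q.
Set SMB = MC: 243.82 - 0.56q = 17.77 + 2.21q → q* = 81.6065.
The Pigouvian subsidy equals MEB at q*: 15.64 + 0.61×81.6065 = 65.4200.

subsidy = 65.42 per unit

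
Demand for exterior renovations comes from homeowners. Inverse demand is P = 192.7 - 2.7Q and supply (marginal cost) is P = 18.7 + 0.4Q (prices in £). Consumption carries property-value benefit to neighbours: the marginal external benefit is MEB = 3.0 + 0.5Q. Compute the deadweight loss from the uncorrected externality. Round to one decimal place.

DWL = £185.6

Market equilibrium (private): 18.7 + 0.4Q = 192.7 - 2.7Q → Q_m = 56.1290.
Social marginal benefit = demand + MEB = 195.7 - 2.2Q.
Set SMB = MC: 195.7 - 2.2Q = 18.7 + 0.4Q → Q* = 68.0769.
Between Q* and Q_m the wedge SMB − MC runs linearly from 0 to MEB(Q_m), so the loss is a triangle.
DWL = ½ × 11.9479 × 31.0645 = 185.5778.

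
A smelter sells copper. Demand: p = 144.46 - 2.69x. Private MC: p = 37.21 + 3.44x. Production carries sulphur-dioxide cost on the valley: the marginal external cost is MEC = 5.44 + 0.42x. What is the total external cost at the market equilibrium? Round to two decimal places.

159.46

Market equilibrium (private): 37.21 + 3.44x = 144.46 - 2.69x → x_m = 17.4959.
Total external cost = ∫₀^{x_m} (5.44 + 0.42x) dx = 5.44×17.4959 + ½×0.42×17.4959² = 159.4601.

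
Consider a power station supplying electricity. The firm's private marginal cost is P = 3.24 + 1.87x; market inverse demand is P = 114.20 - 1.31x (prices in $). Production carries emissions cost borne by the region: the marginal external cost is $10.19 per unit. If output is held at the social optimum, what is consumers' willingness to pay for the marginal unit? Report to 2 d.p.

Social marginal cost = private MC + MEC = 13.43 + 1.87x.
Set SMC = demand: 13.43 + 1.87x = 114.20 - 1.31x → x* = 31.6887.
Consumer price on the demand curve at x*: 114.20 − 1.31×31.6887 = 72.6878.

P = $72.69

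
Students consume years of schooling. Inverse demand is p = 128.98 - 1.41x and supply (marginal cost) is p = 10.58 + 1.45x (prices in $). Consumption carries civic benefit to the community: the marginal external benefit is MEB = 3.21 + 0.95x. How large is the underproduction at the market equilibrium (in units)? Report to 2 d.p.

22.27 units

Market equilibrium (private): 10.58 + 1.45x = 128.98 - 1.41x → x_m = 41.3986.
Social marginal benefit = demand + MEB = 132.19 - 0.46x.
Set SMB = MC: 132.19 - 0.46x = 10.58 + 1.45x → x* = 63.6702.
Gap = |41.3986 − 63.6702| = 22.2716.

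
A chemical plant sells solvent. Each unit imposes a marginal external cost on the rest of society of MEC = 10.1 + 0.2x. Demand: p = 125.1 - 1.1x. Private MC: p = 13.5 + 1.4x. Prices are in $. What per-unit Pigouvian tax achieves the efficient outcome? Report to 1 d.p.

Social marginal cost = private MC + MEC = 23.6 + 1.6x.
Set SMC = demand: 23.6 + 1.6x = 125.1 - 1.1x → x* = 37.5926.
The Pigouvian tax equals MEC at x*: 10.1 + 0.2×37.5926 = 17.6185.

tax = $17.6 per unit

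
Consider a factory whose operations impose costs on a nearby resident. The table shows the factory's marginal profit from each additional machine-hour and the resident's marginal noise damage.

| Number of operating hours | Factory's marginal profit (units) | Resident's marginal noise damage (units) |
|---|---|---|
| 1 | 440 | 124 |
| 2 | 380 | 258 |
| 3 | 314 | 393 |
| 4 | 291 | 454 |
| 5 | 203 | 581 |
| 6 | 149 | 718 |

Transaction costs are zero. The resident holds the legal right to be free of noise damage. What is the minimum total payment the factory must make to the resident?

Efficient level: marginal profit ≥ marginal noise damage through level 2, so k* = 2.
With the resident holding the right, the factory must at least compensate total damage at k*: 124 + 258 = 382.

382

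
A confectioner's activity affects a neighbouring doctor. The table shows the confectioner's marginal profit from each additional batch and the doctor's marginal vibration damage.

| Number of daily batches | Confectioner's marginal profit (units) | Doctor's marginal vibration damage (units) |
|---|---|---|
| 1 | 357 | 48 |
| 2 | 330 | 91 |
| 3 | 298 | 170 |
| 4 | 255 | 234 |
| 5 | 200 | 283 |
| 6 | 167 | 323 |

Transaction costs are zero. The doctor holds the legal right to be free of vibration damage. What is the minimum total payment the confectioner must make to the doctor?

543

Efficient level: marginal profit ≥ marginal vibration damage through level 4, so k* = 4.
With the doctor holding the right, the confectioner must at least compensate total damage at k*: 48 + 91 + 170 + 234 = 543.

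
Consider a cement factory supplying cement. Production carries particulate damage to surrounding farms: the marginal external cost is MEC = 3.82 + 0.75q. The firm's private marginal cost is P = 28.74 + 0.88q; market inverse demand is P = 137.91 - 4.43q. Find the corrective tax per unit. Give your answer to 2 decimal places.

tax = 16.86 per unit

Social marginal cost = private MC + MEC = 32.56 + 1.63q.
Set SMC = demand: 32.56 + 1.63q = 137.91 - 4.43q → q* = 17.3845.
The Pigouvian tax equals MEC at q*: 3.82 + 0.75×17.3845 = 16.8584.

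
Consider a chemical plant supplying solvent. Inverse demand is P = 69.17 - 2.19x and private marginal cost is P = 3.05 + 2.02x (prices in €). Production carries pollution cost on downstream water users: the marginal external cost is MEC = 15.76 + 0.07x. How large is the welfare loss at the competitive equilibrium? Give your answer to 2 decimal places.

Market equilibrium (private): 3.05 + 2.02x = 69.17 - 2.19x → x_m = 15.7055.
Social marginal cost = private MC + MEC = 18.81 + 2.09x.
Set SMC = demand: 18.81 + 2.09x = 69.17 - 2.19x → x* = 11.7664.
The welfare-loss triangle has base |x_m − x*| and height MEC(x_m) (the vertical gap between SMC and demand is zero at x* and MEC at x_m).
DWL = ½ × 3.9391 × 16.8594 = 33.2054.

DWL = €33.21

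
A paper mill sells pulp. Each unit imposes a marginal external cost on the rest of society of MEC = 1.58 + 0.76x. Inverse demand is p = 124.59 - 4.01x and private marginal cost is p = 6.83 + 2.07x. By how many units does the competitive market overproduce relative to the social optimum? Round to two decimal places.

Market equilibrium (private): 6.83 + 2.07x = 124.59 - 4.01x → x_m = 19.3684.
Social marginal cost = private MC + MEC = 8.41 + 2.83x.
Set SMC = demand: 8.41 + 2.83x = 124.59 - 4.01x → x* = 16.9854.
Gap = |19.3684 − 16.9854| = 2.3830.

2.38 units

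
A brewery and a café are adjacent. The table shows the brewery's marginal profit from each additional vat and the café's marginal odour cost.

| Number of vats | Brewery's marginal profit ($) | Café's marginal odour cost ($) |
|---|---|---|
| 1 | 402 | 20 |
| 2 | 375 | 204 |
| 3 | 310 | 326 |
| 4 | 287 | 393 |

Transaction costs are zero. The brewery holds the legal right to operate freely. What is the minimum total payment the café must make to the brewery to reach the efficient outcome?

Left alone the brewery would choose level 4 (marginal profit stays positive).
Efficient level: k* = 2 (marginal profit ≥ marginal odour cost through 2).
The café must at least cover the brewery's forgone profit from cutting 4→2: 310 + 287 = 597.

$597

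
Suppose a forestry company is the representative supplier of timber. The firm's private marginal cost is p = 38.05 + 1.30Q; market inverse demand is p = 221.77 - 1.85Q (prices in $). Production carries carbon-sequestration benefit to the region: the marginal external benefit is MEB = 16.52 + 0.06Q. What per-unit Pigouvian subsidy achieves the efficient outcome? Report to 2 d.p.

subsidy = $20.41 per unit

Social marginal cost = private MC − MEB = 21.53 + 1.24Q.
Set SMC = demand: 21.53 + 1.24Q = 221.77 - 1.85Q → Q* = 64.8026.
The Pigouvian subsidy equals MEB at Q*: 16.52 + 0.06×64.8026 = 20.4082.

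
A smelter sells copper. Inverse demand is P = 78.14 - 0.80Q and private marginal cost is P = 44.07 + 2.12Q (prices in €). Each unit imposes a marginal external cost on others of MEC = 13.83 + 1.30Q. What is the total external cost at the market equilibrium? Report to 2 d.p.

Market equilibrium (private): 44.07 + 2.12Q = 78.14 - 0.80Q → Q_m = 11.6678.
Total external cost = ∫₀^{Q_m} (13.83 + 1.30Q) dQ = 13.83×11.6678 + ½×1.30×11.6678² = 249.8551.

€249.86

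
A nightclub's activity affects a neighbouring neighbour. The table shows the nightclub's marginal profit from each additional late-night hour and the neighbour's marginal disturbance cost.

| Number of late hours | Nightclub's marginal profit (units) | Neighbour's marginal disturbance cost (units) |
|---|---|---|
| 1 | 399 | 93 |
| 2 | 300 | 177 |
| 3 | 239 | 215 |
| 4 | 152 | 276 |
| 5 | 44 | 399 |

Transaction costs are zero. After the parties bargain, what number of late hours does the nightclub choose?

Bargaining reaches the level where marginal profit last exceeds marginal disturbance cost.
That holds through level 3 (239 ≥ 215) but not at 4 (152 < 276).

3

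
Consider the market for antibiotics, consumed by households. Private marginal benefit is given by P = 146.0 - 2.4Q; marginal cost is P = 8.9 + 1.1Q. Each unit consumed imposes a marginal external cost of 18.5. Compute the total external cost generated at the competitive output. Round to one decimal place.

Market equilibrium (private): 8.9 + 1.1Q = 146.0 - 2.4Q → Q_m = 39.1714.
Total external cost = MEC × Q_m = 18.5 × 39.1714 = 724.6709.

724.7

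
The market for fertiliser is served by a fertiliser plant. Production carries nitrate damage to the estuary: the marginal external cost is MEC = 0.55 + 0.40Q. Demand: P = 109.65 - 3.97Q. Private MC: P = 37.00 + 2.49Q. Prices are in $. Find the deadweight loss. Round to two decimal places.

Market equilibrium (private): 37.00 + 2.49Q = 109.65 - 3.97Q → Q_m = 11.2461.
Social marginal cost = private MC + MEC = 37.55 + 2.89Q.
Set SMC = demand: 37.55 + 2.89Q = 109.65 - 3.97Q → Q* = 10.5102.
The loss is the area between SMC and demand from Q* to Q_m; with linear curves that's a triangle of height MEC(Q_m).
DWL = ½ × 0.7359 × 5.0485 = 1.8576.

DWL = $1.86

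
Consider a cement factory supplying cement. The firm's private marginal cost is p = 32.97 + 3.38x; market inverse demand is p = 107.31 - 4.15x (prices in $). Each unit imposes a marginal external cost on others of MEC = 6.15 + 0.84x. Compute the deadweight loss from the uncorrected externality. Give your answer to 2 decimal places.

Market equilibrium (private): 32.97 + 3.38x = 107.31 - 4.15x → x_m = 9.8725.
Social marginal cost = private MC + MEC = 39.12 + 4.22x.
Set SMC = demand: 39.12 + 4.22x = 107.31 - 4.15x → x* = 8.1470.
Height of the DWL triangle at x_m is SMC(x_m) − demand(x_m) = MEC(x_m) = 14.4429.
DWL = ½ × 1.7255 × 14.4429 = 12.4606.

DWL = $12.46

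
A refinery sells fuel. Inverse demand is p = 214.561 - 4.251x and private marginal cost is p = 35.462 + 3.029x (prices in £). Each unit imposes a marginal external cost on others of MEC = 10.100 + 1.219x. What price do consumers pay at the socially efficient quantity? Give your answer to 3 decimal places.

P = £130.032

Social marginal cost = private MC + MEC = 45.562 + 4.248x.
Set SMC = demand: 45.562 + 4.248x = 214.561 - 4.251x → x* = 19.8846.
Consumer price on the demand curve at x*: 214.561 − 4.251×19.8846 = 130.0316.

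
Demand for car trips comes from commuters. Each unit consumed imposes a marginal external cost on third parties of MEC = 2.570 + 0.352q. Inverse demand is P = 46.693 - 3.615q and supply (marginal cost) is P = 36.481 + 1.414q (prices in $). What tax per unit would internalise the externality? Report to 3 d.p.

Social marginal benefit = demand − MEC = 44.123 - 3.967q.
Set SMB = MC: 44.123 - 3.967q = 36.481 + 1.414q → q* = 1.4202.
The Pigouvian tax equals MEC at q*: 2.570 + 0.352×1.4202 = 3.0699.

tax = $3.070 per unit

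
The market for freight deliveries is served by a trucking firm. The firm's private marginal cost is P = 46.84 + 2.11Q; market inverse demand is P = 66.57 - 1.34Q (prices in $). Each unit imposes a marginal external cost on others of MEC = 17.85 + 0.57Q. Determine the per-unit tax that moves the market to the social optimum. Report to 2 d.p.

Social marginal cost = private MC + MEC = 64.69 + 2.68Q.
Set SMC = demand: 64.69 + 2.68Q = 66.57 - 1.34Q → Q* = 0.4677.
The Pigouvian tax equals MEC at Q*: 17.85 + 0.57×0.4677 = 18.1166.

tax = $18.12 per unit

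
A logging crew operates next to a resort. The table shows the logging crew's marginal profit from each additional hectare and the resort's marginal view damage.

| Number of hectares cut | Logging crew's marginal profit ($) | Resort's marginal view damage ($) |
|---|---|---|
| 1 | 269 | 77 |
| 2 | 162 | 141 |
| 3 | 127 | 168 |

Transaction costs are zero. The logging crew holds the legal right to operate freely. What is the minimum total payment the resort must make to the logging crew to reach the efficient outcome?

$127

Left alone the logging crew would choose level 3 (marginal profit stays positive).
Efficient level: k* = 2 (marginal profit ≥ marginal view damage through 2).
The resort must at least cover the logging crew's forgone profit from cutting 3→2: 127 = 127.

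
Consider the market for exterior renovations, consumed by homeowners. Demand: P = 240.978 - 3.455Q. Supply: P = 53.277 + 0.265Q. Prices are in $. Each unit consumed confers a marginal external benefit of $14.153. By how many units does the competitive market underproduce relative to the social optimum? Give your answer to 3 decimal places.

3.805 units

Market equilibrium (private): 53.277 + 0.265Q = 240.978 - 3.455Q → Q_m = 50.4573.
Social marginal benefit = demand + MEB = 255.131 - 3.455Q.
Set SMB = MC: 255.131 - 3.455Q = 53.277 + 0.265Q → Q* = 54.2618.
Gap = |50.4573 − 54.2618| = 3.8045.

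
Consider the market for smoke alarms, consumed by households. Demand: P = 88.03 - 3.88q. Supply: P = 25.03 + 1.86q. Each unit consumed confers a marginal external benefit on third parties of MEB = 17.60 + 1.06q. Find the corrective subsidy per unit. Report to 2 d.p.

Social marginal benefit = demand + MEB = 105.63 - 2.82q.
Set SMB = MC: 105.63 - 2.82q = 25.03 + 1.86q → q* = 17.2222.
The Pigouvian subsidy equals MEB at q*: 17.60 + 1.06×17.2222 = 35.8555.

subsidy = 35.86 per unit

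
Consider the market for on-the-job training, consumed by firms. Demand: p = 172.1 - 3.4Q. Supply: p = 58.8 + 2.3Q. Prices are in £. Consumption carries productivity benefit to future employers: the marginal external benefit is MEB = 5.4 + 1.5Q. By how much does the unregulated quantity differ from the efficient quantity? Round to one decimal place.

Market equilibrium (private): 58.8 + 2.3Q = 172.1 - 3.4Q → Q_m = 19.8772.
Social marginal benefit = demand + MEB = 177.5 - 1.9Q.
Set SMB = MC: 177.5 - 1.9Q = 58.8 + 2.3Q → Q* = 28.2619.
Gap = |19.8772 − 28.2619| = 8.3847.

8.4 units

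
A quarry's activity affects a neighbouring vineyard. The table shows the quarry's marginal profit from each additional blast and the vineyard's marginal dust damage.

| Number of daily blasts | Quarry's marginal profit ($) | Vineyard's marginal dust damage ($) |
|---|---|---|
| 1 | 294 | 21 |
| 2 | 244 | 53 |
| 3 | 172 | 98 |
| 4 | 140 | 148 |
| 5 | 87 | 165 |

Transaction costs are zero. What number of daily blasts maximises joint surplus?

3

Bargaining reaches the level where marginal profit last exceeds marginal dust damage.
That holds through level 3 (172 ≥ 98) but not at 4 (140 < 148).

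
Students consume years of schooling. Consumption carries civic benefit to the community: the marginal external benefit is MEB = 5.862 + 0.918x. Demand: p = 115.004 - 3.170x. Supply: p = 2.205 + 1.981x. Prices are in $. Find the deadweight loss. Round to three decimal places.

Market equilibrium (private): 2.205 + 1.981x = 115.004 - 3.170x → x_m = 21.8985.
Social marginal benefit = demand + MEB = 120.866 - 2.252x.
Set SMB = MC: 120.866 - 2.252x = 2.205 + 1.981x → x* = 28.0324.
Height of the DWL triangle at x_m is SMB(x_m) − MC(x_m) = MEB(x_m) = 25.9648.
DWL = ½ × 6.1339 × 25.9648 = 79.6327.

DWL = $79.633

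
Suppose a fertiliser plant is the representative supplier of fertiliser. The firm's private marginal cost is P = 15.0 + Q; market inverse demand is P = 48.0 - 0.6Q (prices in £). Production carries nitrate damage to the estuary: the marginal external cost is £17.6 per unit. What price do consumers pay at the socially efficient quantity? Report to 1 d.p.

P = £42.2

Social marginal cost = private MC + MEC = 32.6 + Q.
Set SMC = demand: 32.6 + Q = 48.0 - 0.6Q → Q* = 9.6250.
Consumer price on the demand curve at Q*: 48.0 − 0.6×9.6250 = 42.2250.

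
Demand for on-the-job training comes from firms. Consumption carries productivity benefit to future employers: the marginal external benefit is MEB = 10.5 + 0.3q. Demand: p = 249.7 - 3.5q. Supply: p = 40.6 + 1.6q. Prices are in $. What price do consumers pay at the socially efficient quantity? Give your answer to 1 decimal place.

Social marginal benefit = demand + MEB = 260.2 - 3.2q.
Set SMB = MC: 260.2 - 3.2q = 40.6 + 1.6q → q* = 45.7500.
Consumer price on the demand curve at q*: 249.7 − 3.5×45.7500 = 89.5750.

P = $89.6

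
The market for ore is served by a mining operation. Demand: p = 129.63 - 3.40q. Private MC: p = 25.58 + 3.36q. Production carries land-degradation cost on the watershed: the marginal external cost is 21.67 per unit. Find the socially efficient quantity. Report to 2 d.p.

Social marginal cost = private MC + MEC = 47.25 + 3.36q.
Set SMC = demand: 47.25 + 3.36q = 129.63 - 3.40q → q* = 12.1864.

q* = 12.19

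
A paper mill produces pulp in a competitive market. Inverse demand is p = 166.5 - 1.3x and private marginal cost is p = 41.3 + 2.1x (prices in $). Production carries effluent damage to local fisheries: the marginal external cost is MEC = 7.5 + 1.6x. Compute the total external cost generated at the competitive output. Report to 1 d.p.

$1361.0

Market equilibrium (private): 41.3 + 2.1x = 166.5 - 1.3x → x_m = 36.8235.
Total external cost = ∫₀^{x_m} (7.5 + 1.6x) dx = 7.5×36.8235 + ½×1.6×36.8235² = 1360.9524.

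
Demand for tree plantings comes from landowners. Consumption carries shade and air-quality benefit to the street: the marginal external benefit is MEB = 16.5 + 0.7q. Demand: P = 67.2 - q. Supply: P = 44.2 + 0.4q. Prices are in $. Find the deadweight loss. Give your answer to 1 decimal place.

Market equilibrium (private): 44.2 + 0.4q = 67.2 - q → q_m = 16.4286.
Social marginal benefit = demand + MEB = 83.7 - 0.3q.
Set SMB = MC: 83.7 - 0.3q = 44.2 + 0.4q → q* = 56.4286.
The loss is the area between SMB and MC from q* to q_m; with linear curves that's a triangle of height MEB(q_m).
DWL = ½ × 40.0000 × 28.0000 = 560.0000.

DWL = $560.0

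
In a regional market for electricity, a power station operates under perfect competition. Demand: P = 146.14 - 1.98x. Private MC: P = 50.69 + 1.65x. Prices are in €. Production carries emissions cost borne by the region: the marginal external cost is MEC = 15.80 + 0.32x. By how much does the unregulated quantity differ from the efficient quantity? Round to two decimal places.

Market equilibrium (private): 50.69 + 1.65x = 146.14 - 1.98x → x_m = 26.2948.
Social marginal cost = private MC + MEC = 66.49 + 1.97x.
Set SMC = demand: 66.49 + 1.97x = 146.14 - 1.98x → x* = 20.1646.
Gap = |26.2948 − 20.1646| = 6.1302.

6.13 units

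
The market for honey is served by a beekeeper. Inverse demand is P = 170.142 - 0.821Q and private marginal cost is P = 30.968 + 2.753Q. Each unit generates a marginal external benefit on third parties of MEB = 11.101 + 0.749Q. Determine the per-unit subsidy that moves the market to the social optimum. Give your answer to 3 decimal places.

subsidy = 50.944 per unit

Social marginal cost = private MC − MEB = 19.867 + 2.004Q.
Set SMC = demand: 19.867 + 2.004Q = 170.142 - 0.821Q → Q* = 53.1947.
The Pigouvian subsidy equals MEB at Q*: 11.101 + 0.749×53.1947 = 50.9438.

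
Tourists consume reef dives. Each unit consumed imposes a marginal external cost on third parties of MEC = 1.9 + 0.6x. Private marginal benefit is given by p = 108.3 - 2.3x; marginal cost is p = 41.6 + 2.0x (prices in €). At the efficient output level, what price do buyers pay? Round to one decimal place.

Social marginal benefit = demand − MEC = 106.4 - 2.9x.
Set SMB = MC: 106.4 - 2.9x = 41.6 + 2.0x → x* = 13.2245.
Consumer price on the demand curve at x*: 108.3 − 2.3×13.2245 = 77.8837.

P = €77.9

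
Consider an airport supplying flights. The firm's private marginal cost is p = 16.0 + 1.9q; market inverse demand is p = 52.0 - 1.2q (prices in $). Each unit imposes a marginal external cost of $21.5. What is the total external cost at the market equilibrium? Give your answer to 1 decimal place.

Market equilibrium (private): 16.0 + 1.9q = 52.0 - 1.2q → q_m = 11.6129.
Total external cost = MEC × q_m = 21.5 × 11.6129 = 249.6774.

$249.7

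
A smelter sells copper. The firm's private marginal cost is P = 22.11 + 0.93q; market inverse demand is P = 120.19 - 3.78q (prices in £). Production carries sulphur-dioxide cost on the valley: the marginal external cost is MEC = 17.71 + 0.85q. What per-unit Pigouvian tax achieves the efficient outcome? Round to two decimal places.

tax = £30.00 per unit

Social marginal cost = private MC + MEC = 39.82 + 1.78q.
Set SMC = demand: 39.82 + 1.78q = 120.19 - 3.78q → q* = 14.4550.
The Pigouvian tax equals MEC at q*: 17.71 + 0.85×14.4550 = 29.9968.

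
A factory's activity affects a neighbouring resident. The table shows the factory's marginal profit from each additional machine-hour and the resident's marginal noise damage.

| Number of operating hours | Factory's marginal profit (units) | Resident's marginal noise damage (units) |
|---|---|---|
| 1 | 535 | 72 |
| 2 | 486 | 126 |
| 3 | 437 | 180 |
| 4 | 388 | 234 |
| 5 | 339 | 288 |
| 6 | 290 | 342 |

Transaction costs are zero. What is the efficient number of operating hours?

Bargaining reaches the level where marginal profit last exceeds marginal noise damage.
That holds through level 5 (339 ≥ 288) but not at 6 (290 < 342).

5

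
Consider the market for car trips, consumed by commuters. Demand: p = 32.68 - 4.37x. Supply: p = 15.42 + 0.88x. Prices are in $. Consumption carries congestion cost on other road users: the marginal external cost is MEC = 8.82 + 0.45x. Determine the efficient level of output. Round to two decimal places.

x* = 1.48

Social marginal benefit = demand − MEC = 23.86 - 4.82x.
Set SMB = MC: 23.86 - 4.82x = 15.42 + 0.88x → x* = 1.4807.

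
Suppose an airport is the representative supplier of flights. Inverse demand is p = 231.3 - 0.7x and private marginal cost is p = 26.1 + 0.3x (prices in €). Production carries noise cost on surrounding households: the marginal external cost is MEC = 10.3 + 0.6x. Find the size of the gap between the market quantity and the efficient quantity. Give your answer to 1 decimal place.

83.4 units

Market equilibrium (private): 26.1 + 0.3x = 231.3 - 0.7x → x_m = 205.2000.
Social marginal cost = private MC + MEC = 36.4 + 0.9x.
Set SMC = demand: 36.4 + 0.9x = 231.3 - 0.7x → x* = 121.8125.
Gap = |205.2000 − 121.8125| = 83.3875.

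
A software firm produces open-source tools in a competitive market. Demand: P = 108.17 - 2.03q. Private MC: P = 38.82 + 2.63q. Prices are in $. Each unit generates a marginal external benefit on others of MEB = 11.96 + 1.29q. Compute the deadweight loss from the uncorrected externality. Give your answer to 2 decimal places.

DWL = $144.04

Market equilibrium (private): 38.82 + 2.63q = 108.17 - 2.03q → q_m = 14.8820.
Social marginal cost = private MC − MEB = 26.86 + 1.34q.
Set SMC = demand: 26.86 + 1.34q = 108.17 - 2.03q → q* = 24.1276.
Between q* and q_m the wedge demand − SMC runs linearly from 0 to MEB(q_m), so the loss is a triangle.
DWL = ½ × 9.2456 × 31.1577 = 144.0358.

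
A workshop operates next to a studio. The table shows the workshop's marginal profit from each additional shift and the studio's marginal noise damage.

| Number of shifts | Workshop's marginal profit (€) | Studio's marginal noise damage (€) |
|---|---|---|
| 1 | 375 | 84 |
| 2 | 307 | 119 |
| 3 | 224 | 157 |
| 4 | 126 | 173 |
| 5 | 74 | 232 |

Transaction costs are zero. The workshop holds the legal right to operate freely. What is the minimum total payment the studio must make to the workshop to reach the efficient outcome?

Left alone the workshop would choose level 5 (marginal profit stays positive).
Efficient level: k* = 3 (marginal profit ≥ marginal noise damage through 3).
The studio must at least cover the workshop's forgone profit from cutting 5→3: 126 + 74 = 200.

€200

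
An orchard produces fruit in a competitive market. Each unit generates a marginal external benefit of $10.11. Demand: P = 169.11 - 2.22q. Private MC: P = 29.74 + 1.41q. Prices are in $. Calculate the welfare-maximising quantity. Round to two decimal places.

Social marginal cost = private MC − MEB = 19.63 + 1.41q.
Set SMC = demand: 19.63 + 1.41q = 169.11 - 2.22q → q* = 41.1791.

q* = 41.18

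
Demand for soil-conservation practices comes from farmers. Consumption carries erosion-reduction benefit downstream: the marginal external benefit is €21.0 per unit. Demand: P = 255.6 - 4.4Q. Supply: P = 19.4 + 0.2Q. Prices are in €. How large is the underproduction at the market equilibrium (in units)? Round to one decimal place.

4.6 units

Market equilibrium (private): 19.4 + 0.2Q = 255.6 - 4.4Q → Q_m = 51.3478.
Social marginal benefit = demand + MEB = 276.6 - 4.4Q.
Set SMB = MC: 276.6 - 4.4Q = 19.4 + 0.2Q → Q* = 55.9130.
Gap = |51.3478 − 55.9130| = 4.5652.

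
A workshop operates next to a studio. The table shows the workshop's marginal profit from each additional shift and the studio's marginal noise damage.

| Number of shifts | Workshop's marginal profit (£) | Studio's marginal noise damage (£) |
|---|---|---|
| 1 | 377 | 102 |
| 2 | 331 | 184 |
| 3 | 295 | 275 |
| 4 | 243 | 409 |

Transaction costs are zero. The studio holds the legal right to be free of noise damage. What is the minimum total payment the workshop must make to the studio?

£561

Efficient level: marginal profit ≥ marginal noise damage through level 3, so k* = 3.
With the studio holding the right, the workshop must at least compensate total damage at k*: 102 + 184 + 275 = 561.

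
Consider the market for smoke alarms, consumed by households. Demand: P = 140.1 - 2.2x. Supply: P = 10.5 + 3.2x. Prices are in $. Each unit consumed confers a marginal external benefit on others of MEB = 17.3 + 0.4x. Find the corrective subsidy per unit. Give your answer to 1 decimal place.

subsidy = $29.1 per unit

Social marginal benefit = demand + MEB = 157.4 - 1.8x.
Set SMB = MC: 157.4 - 1.8x = 10.5 + 3.2x → x* = 29.3800.
The Pigouvian subsidy equals MEB at x*: 17.3 + 0.4×29.3800 = 29.0520.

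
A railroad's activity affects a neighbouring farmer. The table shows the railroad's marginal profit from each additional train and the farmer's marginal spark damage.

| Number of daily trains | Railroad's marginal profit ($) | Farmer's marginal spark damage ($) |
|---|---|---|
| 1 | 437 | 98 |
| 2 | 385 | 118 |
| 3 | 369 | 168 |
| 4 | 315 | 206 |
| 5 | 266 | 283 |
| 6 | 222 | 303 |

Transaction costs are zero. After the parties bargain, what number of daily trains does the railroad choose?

Bargaining reaches the level where marginal profit last exceeds marginal spark damage.
That holds through level 4 (315 ≥ 206) but not at 5 (266 < 283).

4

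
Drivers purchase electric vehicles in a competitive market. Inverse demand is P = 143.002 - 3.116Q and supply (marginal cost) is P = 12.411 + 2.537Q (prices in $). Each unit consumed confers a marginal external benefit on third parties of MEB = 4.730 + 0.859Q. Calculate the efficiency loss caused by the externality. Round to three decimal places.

Market equilibrium (private): 12.411 + 2.537Q = 143.002 - 3.116Q → Q_m = 23.1012.
Social marginal benefit = demand + MEB = 147.732 - 2.257Q.
Set SMB = MC: 147.732 - 2.257Q = 12.411 + 2.537Q → Q* = 28.2272.
Between Q* and Q_m the wedge SMB − MC runs linearly from 0 to MEB(Q_m), so the loss is a triangle.
DWL = ½ × 5.1260 × 24.5739 = 62.9829.

DWL = $62.983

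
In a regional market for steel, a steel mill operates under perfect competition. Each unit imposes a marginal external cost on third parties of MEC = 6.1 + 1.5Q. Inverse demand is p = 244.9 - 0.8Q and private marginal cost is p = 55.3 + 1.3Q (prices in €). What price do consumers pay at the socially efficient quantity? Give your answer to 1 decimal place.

P = €204.1

Social marginal cost = private MC + MEC = 61.4 + 2.8Q.
Set SMC = demand: 61.4 + 2.8Q = 244.9 - 0.8Q → Q* = 50.9722.
Consumer price on the demand curve at Q*: 244.9 − 0.8×50.9722 = 204.1222.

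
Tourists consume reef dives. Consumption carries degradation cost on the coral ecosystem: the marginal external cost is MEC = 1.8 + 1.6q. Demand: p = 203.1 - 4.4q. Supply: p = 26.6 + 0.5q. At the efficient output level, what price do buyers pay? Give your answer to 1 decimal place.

P = 84.8

Social marginal benefit = demand − MEC = 201.3 - 6.0q.
Set SMB = MC: 201.3 - 6.0q = 26.6 + 0.5q → q* = 26.8769.
Consumer price on the demand curve at q*: 203.1 − 4.4×26.8769 = 84.8416.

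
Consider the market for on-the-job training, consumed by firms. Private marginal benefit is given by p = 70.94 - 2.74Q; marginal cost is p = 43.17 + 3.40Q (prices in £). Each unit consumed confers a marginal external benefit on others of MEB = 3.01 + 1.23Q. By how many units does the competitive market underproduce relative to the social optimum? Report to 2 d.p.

1.75 units

Market equilibrium (private): 43.17 + 3.40Q = 70.94 - 2.74Q → Q_m = 4.5228.
Social marginal benefit = demand + MEB = 73.95 - 1.51Q.
Set SMB = MC: 73.95 - 1.51Q = 43.17 + 3.40Q → Q* = 6.2688.
Gap = |4.5228 − 6.2688| = 1.7460.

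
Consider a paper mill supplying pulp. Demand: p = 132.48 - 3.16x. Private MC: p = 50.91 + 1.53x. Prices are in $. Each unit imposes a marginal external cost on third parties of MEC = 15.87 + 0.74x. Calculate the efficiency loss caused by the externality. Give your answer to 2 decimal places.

DWL = $76.06

Market equilibrium (private): 50.91 + 1.53x = 132.48 - 3.16x → x_m = 17.3923.
Social marginal cost = private MC + MEC = 66.78 + 2.27x.
Set SMC = demand: 66.78 + 2.27x = 132.48 - 3.16x → x* = 12.0994.
The welfare-loss triangle has base |x_m − x*| and height MEC(x_m) (the vertical gap between SMC and demand is zero at x* and MEC at x_m).
DWL = ½ × 5.2929 × 28.7403 = 76.0598.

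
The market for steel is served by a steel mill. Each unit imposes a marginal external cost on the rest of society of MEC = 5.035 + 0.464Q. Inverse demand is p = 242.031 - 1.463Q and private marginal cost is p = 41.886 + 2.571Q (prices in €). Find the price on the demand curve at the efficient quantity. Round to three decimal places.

Social marginal cost = private MC + MEC = 46.921 + 3.035Q.
Set SMC = demand: 46.921 + 3.035Q = 242.031 - 1.463Q → Q* = 43.3771.
Consumer price on the demand curve at Q*: 242.031 − 1.463×43.3771 = 178.5703.

P = €178.570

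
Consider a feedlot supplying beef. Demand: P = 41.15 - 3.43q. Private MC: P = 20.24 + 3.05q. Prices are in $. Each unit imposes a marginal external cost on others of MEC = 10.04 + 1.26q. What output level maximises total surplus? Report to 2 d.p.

q* = 1.40

Social marginal cost = private MC + MEC = 30.28 + 4.31q.
Set SMC = demand: 30.28 + 4.31q = 41.15 - 3.43q → q* = 1.4044.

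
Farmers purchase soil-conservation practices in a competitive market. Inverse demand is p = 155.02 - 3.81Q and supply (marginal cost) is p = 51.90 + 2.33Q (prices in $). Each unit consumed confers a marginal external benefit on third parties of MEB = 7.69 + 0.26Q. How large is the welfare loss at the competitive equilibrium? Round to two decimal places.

Market equilibrium (private): 51.90 + 2.33Q = 155.02 - 3.81Q → Q_m = 16.7948.
Social marginal benefit = demand + MEB = 162.71 - 3.55Q.
Set SMB = MC: 162.71 - 3.55Q = 51.90 + 2.33Q → Q* = 18.8452.
Between Q* and Q_m the wedge SMB − MC runs linearly from 0 to MEB(Q_m), so the loss is a triangle.
DWL = ½ × 2.0504 × 12.0566 = 12.3604.

DWL = $12.36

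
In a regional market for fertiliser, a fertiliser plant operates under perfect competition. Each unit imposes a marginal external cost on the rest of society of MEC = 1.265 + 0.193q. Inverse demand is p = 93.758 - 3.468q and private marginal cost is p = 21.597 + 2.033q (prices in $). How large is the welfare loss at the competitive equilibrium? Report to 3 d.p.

Market equilibrium (private): 21.597 + 2.033q = 93.758 - 3.468q → q_m = 13.1178.
Social marginal cost = private MC + MEC = 22.862 + 2.226q.
Set SMC = demand: 22.862 + 2.226q = 93.758 - 3.468q → q* = 12.4510.
The welfare-loss triangle has base |q_m − q*| and height MEC(q_m) (the vertical gap between SMC and demand is zero at q* and MEC at q_m).
DWL = ½ × 0.6668 × 3.7967 = 1.2658.

DWL = $1.266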